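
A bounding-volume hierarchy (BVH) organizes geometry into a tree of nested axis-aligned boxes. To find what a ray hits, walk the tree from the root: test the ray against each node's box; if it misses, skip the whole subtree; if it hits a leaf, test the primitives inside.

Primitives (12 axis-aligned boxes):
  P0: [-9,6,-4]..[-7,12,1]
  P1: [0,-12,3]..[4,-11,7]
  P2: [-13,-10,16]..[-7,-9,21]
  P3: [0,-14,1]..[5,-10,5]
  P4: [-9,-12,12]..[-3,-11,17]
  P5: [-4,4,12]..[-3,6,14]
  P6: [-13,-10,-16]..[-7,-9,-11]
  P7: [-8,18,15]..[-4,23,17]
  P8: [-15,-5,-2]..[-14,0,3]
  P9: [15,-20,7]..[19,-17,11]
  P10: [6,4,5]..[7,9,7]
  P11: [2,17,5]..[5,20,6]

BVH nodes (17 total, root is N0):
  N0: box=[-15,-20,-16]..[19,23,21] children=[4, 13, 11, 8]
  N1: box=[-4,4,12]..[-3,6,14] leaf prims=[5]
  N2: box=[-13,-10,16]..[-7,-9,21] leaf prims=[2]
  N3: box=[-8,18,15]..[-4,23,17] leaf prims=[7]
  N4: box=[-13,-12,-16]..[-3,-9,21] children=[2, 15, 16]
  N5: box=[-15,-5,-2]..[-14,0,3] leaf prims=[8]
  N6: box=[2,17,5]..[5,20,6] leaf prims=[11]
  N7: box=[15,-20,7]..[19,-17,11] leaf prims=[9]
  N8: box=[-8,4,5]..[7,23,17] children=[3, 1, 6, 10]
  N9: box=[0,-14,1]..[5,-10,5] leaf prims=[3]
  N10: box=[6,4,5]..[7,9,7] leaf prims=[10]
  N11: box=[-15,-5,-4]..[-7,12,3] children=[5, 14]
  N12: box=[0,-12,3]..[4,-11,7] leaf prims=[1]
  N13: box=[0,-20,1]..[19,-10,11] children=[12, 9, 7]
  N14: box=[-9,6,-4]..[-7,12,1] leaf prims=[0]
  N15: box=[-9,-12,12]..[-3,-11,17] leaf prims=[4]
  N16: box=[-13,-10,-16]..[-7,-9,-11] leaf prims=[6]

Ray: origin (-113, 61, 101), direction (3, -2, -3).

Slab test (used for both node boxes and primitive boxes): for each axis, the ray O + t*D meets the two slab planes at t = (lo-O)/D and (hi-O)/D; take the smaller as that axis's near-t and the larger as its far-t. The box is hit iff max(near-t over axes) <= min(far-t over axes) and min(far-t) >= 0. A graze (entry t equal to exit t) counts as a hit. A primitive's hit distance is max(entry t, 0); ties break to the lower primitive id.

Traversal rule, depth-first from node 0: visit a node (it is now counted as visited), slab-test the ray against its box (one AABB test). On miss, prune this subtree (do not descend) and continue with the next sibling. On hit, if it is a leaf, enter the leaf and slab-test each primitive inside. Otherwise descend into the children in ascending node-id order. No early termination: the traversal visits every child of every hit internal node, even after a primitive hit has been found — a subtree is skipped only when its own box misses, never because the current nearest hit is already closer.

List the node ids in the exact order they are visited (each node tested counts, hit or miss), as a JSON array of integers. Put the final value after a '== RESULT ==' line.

Walk:
N0 x:[98/3,44] y:[19,81/2] z:[80/3,39] -> hit [98/3,39], descend [4, 8, 11, 13]
  N4 x:[100/3,110/3] y:[35,73/2] z:[80/3,39] -> hit [35,73/2], descend [2, 15, 16]
    N2 x:[100/3,106/3] y:[35,71/2] z:[80/3,85/3] -> miss, prune
    N15 x:[104/3,110/3] y:[36,73/2] z:[28,89/3] -> miss, prune
    N16 x:[100/3,106/3] y:[35,71/2] z:[112/3,39] -> miss, prune
  N8 x:[35,40] y:[19,57/2] z:[28,32] -> miss, prune
  N11 x:[98/3,106/3] y:[49/2,33] z:[98/3,35] -> hit [98/3,33], descend [5, 14]
    N5 x:[98/3,33] y:[61/2,33] z:[98/3,103/3] -> hit [98/3,33] leaf, test {P8@t=98/3}
    N14 x:[104/3,106/3] y:[49/2,55/2] z:[100/3,35] -> miss, prune
  N13 x:[113/3,44] y:[71/2,81/2] z:[30,100/3] -> miss, prune

Summary -> nodes [0, 4, 2, 15, 16, 8, 11, 5, 14, 13]; box-tests=10; leaf-entries=1; first=P8

== RESULT ==
[0, 4, 2, 15, 16, 8, 11, 5, 14, 13]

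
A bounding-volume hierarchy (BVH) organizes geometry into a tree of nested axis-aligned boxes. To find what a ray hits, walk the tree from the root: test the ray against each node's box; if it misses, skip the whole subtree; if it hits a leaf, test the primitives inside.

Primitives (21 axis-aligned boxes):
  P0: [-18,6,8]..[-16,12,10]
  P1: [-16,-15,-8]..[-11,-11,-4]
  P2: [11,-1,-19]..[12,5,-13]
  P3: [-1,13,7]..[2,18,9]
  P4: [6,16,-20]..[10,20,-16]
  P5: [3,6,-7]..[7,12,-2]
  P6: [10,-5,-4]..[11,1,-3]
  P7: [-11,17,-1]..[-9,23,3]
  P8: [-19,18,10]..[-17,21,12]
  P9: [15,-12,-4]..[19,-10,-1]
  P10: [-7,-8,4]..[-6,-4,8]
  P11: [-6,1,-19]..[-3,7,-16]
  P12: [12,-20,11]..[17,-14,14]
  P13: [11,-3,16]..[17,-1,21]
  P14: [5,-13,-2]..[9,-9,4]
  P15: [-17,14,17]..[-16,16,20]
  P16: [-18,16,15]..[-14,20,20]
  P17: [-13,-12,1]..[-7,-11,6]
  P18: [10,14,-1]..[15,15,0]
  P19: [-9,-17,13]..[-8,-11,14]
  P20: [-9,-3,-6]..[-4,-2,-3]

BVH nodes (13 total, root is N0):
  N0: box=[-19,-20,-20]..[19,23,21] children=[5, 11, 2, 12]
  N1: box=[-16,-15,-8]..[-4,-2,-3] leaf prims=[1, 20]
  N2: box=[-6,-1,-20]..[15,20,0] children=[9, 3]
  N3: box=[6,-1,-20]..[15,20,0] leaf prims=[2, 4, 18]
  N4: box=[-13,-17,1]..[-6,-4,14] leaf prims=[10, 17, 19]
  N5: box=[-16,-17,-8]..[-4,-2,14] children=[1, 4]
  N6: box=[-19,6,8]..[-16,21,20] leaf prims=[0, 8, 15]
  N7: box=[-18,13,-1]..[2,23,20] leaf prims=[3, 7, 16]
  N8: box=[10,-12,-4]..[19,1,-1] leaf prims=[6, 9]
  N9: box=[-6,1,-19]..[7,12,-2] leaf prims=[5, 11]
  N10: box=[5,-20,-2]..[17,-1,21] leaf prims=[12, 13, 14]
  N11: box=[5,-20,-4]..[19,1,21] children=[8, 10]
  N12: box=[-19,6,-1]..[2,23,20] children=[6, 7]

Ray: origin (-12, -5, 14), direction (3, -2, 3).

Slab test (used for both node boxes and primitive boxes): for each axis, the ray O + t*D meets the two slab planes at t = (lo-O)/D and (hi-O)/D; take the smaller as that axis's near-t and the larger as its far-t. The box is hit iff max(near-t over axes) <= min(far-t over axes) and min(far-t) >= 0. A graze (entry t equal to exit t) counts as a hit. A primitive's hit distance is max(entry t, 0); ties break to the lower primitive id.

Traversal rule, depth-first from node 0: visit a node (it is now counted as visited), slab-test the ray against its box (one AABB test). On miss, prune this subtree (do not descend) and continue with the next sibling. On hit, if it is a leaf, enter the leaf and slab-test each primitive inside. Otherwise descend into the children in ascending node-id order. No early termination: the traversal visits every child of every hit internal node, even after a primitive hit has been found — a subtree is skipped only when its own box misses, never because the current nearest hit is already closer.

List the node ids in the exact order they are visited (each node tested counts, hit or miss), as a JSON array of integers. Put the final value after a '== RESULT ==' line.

Trace the traversal:
N0 x:[-7/3,31/3] y:[-14,15/2] z:[-34/3,7/3] -> hit [-7/3,7/3], descend [2, 5, 11, 12]
  N2 x:[2,9] y:[-25/2,-2] z:[-34/3,-14/3] -> miss, prune
  N5 x:[-4/3,8/3] y:[-3/2,6] z:[-22/3,0] -> hit [-4/3,0], descend [1, 4]
    N1 x:[-4/3,8/3] y:[-3/2,5] z:[-22/3,-17/3] -> miss, prune
    N4 x:[-1/3,2] y:[-1/2,6] z:[-13/3,0] -> hit [-1/3,0] leaf, test {P10(miss), P17(miss), P19(miss)}
  N11 x:[17/3,31/3] y:[-3,15/2] z:[-6,7/3] -> miss, prune
  N12 x:[-7/3,14/3] y:[-14,-11/2] z:[-5,2] -> miss, prune

7 AABB tests over nodes [0, 2, 5, 1, 4, 11, 12]; 1 leaf entered; closest miss.

== RESULT ==
[0, 2, 5, 1, 4, 11, 12]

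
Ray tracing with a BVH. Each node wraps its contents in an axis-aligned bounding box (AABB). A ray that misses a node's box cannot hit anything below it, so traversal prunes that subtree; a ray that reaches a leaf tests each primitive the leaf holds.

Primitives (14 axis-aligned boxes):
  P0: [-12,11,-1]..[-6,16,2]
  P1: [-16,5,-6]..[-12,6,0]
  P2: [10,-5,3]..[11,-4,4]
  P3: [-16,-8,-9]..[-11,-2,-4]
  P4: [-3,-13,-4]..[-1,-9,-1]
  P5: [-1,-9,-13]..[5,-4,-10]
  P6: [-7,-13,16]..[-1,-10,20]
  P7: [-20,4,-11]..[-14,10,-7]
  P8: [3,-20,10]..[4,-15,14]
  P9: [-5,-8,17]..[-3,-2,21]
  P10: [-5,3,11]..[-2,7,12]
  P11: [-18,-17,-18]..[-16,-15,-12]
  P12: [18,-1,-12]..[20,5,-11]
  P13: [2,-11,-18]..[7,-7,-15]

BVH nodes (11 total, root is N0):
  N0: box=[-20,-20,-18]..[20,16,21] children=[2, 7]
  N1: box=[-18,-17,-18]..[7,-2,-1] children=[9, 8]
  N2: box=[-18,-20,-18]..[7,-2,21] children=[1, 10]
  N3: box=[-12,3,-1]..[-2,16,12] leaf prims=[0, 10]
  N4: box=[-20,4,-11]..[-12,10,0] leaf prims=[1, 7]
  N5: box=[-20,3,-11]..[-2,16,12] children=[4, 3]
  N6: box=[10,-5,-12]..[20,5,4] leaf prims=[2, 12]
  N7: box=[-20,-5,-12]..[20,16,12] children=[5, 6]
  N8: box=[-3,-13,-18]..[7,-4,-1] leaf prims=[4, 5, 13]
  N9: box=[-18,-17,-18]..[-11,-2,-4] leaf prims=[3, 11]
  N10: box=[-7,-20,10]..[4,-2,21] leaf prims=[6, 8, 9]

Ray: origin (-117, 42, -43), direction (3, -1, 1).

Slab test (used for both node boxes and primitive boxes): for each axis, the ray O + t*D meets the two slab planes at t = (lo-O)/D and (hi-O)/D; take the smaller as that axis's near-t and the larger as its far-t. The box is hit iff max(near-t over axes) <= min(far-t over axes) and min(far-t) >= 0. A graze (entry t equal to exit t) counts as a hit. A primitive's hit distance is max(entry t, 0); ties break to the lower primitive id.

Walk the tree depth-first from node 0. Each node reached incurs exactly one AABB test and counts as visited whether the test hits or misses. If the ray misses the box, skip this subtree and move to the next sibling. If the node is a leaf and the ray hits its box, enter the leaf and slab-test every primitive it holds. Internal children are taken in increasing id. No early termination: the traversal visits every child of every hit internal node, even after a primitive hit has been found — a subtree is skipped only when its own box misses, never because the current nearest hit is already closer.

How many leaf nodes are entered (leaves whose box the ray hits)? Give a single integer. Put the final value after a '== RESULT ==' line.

Trace the traversal:
N0 x:[97/3,137/3] y:[26,62] z:[25,64] -> hit [97/3,137/3], descend [2, 7]
  N2 x:[33,124/3] y:[44,62] z:[25,64] -> miss, prune
  N7 x:[97/3,137/3] y:[26,47] z:[31,55] -> hit [97/3,137/3], descend [5, 6]
    N5 x:[97/3,115/3] y:[26,39] z:[32,55] -> hit [97/3,115/3], descend [3, 4]
      N3 x:[35,115/3] y:[26,39] z:[42,55] -> miss, prune
      N4 x:[97/3,35] y:[32,38] z:[32,43] -> hit [97/3,35] leaf, test {P1(miss), P7@t=97/3}
    N6 x:[127/3,137/3] y:[37,47] z:[31,47] -> hit [127/3,137/3] leaf, test {P2(miss), P12(miss)}

Visited [0, 2, 7, 5, 3, 4, 6]. Tests: 7 box, 2 leaf. Nearest: P7.

== RESULT ==
2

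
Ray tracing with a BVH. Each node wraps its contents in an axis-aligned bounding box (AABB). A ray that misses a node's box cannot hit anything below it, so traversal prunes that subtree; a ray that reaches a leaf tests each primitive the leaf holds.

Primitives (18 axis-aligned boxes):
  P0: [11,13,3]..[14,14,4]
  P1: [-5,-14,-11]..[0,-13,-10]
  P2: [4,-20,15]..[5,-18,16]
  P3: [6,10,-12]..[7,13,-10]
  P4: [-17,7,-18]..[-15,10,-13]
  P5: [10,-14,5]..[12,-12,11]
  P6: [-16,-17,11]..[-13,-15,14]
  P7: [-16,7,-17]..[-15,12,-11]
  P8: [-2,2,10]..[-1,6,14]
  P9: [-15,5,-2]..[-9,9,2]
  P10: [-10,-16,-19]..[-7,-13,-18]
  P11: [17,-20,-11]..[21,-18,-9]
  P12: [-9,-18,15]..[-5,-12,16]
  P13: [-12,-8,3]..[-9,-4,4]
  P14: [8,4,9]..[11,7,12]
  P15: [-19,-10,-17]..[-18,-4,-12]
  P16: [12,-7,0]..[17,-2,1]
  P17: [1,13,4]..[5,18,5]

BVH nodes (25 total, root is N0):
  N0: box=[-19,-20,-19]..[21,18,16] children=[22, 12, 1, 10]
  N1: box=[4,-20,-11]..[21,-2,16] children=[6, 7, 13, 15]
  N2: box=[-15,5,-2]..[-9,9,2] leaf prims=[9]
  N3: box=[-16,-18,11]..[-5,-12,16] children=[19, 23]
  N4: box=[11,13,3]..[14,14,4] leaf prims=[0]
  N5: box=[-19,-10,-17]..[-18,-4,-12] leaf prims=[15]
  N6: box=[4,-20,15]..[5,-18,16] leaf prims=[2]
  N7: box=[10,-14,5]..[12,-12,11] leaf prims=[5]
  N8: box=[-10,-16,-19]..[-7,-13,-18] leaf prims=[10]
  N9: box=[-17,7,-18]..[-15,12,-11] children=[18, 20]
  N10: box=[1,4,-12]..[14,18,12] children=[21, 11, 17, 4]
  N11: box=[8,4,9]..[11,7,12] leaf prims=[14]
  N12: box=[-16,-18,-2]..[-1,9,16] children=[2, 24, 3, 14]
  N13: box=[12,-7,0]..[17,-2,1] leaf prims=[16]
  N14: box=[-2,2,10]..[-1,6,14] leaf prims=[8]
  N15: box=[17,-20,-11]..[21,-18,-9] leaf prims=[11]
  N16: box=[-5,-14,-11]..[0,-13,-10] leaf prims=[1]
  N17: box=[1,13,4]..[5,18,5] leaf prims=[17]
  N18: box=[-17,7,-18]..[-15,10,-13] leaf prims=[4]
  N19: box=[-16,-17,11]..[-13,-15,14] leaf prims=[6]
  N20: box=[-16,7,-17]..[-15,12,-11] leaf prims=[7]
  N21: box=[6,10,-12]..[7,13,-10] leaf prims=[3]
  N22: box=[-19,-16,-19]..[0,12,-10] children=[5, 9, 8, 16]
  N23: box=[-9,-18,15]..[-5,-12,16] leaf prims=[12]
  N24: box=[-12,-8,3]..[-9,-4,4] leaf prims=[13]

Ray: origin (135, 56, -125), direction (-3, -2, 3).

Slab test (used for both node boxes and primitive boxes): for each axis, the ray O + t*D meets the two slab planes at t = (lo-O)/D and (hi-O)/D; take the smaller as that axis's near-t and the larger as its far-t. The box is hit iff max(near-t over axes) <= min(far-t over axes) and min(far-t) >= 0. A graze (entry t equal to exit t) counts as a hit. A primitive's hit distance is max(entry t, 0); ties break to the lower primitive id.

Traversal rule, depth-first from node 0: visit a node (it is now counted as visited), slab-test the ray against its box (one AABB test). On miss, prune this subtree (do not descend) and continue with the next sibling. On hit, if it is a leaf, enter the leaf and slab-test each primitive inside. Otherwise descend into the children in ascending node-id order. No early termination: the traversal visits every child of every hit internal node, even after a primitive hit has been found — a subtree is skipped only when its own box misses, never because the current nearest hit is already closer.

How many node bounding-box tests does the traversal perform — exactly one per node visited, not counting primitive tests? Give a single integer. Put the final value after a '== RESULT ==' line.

Traverse from the root:
N0 x:[38,154/3] y:[19,38] z:[106/3,47] -> hit [38,38], descend [1, 10, 12, 22]
  N1 x:[38,131/3] y:[29,38] z:[38,47] -> hit [38,38], descend [6, 7, 13, 15]
    N6 x:[130/3,131/3] y:[37,38] z:[140/3,47] -> miss, prune
    N7 x:[41,125/3] y:[34,35] z:[130/3,136/3] -> miss, prune
    N13 x:[118/3,41] y:[29,63/2] z:[125/3,42] -> miss, prune
    N15 x:[38,118/3] y:[37,38] z:[38,116/3] -> hit [38,38] leaf, test {P11@t=38}
  N10 x:[121/3,134/3] y:[19,26] z:[113/3,137/3] -> miss, prune
  N12 x:[136/3,151/3] y:[47/2,37] z:[41,47] -> miss, prune
  N22 x:[45,154/3] y:[22,36] z:[106/3,115/3] -> miss, prune

9 AABB tests over nodes [0, 1, 6, 7, 13, 15, 10, 12, 22]; 1 leaf entered; closest P11.

== RESULT ==
9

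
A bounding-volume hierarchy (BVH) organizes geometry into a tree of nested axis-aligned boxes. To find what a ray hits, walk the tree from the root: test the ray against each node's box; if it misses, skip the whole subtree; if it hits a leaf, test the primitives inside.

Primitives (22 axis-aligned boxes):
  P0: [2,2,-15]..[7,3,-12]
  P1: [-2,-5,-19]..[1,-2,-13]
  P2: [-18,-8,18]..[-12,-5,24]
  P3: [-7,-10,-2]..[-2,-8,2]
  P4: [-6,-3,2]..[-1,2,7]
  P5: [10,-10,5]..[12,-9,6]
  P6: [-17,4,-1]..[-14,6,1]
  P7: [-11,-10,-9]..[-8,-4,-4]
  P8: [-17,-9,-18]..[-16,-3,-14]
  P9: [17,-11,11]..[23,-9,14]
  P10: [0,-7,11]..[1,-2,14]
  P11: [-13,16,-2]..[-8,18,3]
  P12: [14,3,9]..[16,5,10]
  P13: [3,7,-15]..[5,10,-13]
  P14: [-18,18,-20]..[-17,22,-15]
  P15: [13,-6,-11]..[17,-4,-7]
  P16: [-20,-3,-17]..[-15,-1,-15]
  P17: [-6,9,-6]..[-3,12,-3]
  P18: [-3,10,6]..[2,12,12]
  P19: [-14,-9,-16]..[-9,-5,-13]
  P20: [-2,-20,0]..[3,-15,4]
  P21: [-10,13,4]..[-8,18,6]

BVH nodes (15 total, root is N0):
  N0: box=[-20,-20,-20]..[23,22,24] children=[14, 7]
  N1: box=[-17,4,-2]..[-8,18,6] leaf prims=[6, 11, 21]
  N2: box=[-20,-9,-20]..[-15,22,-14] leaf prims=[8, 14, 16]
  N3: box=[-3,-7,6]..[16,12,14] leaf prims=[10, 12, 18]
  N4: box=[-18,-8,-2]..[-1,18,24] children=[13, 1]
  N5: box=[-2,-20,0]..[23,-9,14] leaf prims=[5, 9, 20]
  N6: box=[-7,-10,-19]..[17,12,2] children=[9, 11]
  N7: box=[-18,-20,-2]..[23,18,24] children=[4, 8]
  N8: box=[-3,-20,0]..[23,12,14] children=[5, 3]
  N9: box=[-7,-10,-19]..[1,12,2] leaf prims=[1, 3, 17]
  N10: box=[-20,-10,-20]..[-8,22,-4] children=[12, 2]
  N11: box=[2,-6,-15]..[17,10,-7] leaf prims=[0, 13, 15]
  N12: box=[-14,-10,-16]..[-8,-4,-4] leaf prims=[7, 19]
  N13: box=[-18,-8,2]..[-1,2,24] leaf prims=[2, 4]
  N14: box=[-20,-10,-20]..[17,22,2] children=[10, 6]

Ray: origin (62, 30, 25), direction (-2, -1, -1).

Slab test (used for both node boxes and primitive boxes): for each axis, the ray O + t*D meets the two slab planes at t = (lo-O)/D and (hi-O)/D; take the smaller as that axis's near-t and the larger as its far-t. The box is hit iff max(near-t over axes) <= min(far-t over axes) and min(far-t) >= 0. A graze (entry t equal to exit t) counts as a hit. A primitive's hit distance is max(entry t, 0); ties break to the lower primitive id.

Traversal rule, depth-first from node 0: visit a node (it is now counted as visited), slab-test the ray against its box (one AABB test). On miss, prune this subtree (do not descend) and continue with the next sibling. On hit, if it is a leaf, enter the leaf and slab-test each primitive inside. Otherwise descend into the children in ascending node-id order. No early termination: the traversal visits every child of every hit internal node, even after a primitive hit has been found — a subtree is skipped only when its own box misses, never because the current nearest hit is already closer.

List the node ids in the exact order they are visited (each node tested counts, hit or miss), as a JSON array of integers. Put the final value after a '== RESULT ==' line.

Walk:
N0 x:[39/2,41] y:[8,50] z:[1,45] -> hit [39/2,41], descend [7, 14]
  N7 x:[39/2,40] y:[12,50] z:[1,27] -> hit [39/2,27], descend [4, 8]
    N4 x:[63/2,40] y:[12,38] z:[1,27] -> miss, prune
    N8 x:[39/2,65/2] y:[18,50] z:[11,25] -> hit [39/2,25], descend [3, 5]
      N3 x:[23,65/2] y:[18,37] z:[11,19] -> miss, prune
      N5 x:[39/2,32] y:[39,50] z:[11,25] -> miss, prune
  N14 x:[45/2,41] y:[8,40] z:[23,45] -> hit [23,40], descend [6, 10]
    N6 x:[45/2,69/2] y:[18,40] z:[23,44] -> hit [23,69/2], descend [9, 11]
      N9 x:[61/2,69/2] y:[18,40] z:[23,44] -> hit [61/2,69/2] leaf, test {P1(miss), P3(miss), P17(miss)}
      N11 x:[45/2,30] y:[20,36] z:[32,40] -> miss, prune
    N10 x:[35,41] y:[8,40] z:[29,45] -> hit [35,40], descend [2, 12]
      N2 x:[77/2,41] y:[8,39] z:[39,45] -> hit [39,39] leaf, test {P8@t=39, P14(miss), P16(miss)}
      N12 x:[35,38] y:[34,40] z:[29,41] -> hit [35,38] leaf, test {P7(miss), P19@t=38}

Summary -> nodes [0, 7, 4, 8, 3, 5, 14, 6, 9, 11, 10, 2, 12]; box-tests=13; leaf-entries=3; first=P19

== RESULT ==
[0, 7, 4, 8, 3, 5, 14, 6, 9, 11, 10, 2, 12]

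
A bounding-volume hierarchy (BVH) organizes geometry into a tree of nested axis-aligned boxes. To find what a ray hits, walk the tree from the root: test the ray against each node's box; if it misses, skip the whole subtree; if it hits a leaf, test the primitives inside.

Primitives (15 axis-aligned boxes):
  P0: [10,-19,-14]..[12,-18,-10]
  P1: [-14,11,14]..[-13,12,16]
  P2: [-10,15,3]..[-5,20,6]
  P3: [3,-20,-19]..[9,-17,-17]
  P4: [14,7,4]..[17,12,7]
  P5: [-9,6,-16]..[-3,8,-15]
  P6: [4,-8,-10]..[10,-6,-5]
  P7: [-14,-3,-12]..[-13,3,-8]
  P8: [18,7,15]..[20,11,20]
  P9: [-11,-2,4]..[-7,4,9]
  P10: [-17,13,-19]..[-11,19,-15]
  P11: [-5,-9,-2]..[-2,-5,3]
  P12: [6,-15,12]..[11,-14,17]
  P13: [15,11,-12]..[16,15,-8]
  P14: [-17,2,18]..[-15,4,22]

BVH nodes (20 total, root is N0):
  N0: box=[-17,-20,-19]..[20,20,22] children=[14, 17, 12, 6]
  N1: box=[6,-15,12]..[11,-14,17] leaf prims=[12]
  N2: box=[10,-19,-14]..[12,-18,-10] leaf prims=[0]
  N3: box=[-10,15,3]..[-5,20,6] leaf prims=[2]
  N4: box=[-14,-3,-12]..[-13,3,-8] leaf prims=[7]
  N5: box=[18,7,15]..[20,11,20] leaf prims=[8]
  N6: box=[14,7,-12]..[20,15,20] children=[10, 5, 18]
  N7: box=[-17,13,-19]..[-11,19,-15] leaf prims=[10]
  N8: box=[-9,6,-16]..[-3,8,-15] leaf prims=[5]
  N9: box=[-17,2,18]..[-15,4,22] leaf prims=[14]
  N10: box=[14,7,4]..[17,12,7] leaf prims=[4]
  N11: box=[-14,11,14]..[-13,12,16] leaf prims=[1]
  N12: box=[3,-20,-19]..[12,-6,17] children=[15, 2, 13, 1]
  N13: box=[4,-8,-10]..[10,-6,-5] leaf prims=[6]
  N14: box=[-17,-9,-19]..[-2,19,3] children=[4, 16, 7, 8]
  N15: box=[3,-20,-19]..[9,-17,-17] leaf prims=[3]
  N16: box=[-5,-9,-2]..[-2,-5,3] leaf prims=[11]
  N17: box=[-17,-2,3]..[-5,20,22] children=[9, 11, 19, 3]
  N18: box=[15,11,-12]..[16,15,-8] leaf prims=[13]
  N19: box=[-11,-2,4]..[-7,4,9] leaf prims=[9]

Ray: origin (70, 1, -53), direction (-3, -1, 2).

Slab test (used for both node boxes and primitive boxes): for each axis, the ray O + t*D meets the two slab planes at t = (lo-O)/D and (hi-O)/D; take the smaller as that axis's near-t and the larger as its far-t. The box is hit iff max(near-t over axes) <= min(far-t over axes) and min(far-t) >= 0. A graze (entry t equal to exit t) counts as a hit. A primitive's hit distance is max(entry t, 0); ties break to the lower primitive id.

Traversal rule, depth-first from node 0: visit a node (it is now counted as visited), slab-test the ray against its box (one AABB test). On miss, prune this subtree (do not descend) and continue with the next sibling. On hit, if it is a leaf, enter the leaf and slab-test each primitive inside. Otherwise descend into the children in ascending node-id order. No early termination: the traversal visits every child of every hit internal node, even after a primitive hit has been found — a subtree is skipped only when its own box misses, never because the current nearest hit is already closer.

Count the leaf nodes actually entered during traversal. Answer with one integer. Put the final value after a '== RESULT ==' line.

Walk:
N0 x:[50/3,29] y:[-19,21] z:[17,75/2] -> hit [17,21], descend [6, 12, 14, 17]
  N6 x:[50/3,56/3] y:[-14,-6] z:[41/2,73/2] -> miss, prune
  N12 x:[58/3,67/3] y:[7,21] z:[17,35] -> hit [58/3,21], descend [1, 2, 13, 15]
    N1 x:[59/3,64/3] y:[15,16] z:[65/2,35] -> miss, prune
    N2 x:[58/3,20] y:[19,20] z:[39/2,43/2] -> hit [39/2,20] leaf, test {P0@t=39/2}
    N13 x:[20,22] y:[7,9] z:[43/2,24] -> miss, prune
    N15 x:[61/3,67/3] y:[18,21] z:[17,18] -> miss, prune
  N14 x:[24,29] y:[-18,10] z:[17,28] -> miss, prune
  N17 x:[25,29] y:[-19,3] z:[28,75/2] -> miss, prune

Visited [0, 6, 12, 1, 2, 13, 15, 14, 17]. Tests: 9 box, 1 leaf. Nearest: P0.

== RESULT ==
1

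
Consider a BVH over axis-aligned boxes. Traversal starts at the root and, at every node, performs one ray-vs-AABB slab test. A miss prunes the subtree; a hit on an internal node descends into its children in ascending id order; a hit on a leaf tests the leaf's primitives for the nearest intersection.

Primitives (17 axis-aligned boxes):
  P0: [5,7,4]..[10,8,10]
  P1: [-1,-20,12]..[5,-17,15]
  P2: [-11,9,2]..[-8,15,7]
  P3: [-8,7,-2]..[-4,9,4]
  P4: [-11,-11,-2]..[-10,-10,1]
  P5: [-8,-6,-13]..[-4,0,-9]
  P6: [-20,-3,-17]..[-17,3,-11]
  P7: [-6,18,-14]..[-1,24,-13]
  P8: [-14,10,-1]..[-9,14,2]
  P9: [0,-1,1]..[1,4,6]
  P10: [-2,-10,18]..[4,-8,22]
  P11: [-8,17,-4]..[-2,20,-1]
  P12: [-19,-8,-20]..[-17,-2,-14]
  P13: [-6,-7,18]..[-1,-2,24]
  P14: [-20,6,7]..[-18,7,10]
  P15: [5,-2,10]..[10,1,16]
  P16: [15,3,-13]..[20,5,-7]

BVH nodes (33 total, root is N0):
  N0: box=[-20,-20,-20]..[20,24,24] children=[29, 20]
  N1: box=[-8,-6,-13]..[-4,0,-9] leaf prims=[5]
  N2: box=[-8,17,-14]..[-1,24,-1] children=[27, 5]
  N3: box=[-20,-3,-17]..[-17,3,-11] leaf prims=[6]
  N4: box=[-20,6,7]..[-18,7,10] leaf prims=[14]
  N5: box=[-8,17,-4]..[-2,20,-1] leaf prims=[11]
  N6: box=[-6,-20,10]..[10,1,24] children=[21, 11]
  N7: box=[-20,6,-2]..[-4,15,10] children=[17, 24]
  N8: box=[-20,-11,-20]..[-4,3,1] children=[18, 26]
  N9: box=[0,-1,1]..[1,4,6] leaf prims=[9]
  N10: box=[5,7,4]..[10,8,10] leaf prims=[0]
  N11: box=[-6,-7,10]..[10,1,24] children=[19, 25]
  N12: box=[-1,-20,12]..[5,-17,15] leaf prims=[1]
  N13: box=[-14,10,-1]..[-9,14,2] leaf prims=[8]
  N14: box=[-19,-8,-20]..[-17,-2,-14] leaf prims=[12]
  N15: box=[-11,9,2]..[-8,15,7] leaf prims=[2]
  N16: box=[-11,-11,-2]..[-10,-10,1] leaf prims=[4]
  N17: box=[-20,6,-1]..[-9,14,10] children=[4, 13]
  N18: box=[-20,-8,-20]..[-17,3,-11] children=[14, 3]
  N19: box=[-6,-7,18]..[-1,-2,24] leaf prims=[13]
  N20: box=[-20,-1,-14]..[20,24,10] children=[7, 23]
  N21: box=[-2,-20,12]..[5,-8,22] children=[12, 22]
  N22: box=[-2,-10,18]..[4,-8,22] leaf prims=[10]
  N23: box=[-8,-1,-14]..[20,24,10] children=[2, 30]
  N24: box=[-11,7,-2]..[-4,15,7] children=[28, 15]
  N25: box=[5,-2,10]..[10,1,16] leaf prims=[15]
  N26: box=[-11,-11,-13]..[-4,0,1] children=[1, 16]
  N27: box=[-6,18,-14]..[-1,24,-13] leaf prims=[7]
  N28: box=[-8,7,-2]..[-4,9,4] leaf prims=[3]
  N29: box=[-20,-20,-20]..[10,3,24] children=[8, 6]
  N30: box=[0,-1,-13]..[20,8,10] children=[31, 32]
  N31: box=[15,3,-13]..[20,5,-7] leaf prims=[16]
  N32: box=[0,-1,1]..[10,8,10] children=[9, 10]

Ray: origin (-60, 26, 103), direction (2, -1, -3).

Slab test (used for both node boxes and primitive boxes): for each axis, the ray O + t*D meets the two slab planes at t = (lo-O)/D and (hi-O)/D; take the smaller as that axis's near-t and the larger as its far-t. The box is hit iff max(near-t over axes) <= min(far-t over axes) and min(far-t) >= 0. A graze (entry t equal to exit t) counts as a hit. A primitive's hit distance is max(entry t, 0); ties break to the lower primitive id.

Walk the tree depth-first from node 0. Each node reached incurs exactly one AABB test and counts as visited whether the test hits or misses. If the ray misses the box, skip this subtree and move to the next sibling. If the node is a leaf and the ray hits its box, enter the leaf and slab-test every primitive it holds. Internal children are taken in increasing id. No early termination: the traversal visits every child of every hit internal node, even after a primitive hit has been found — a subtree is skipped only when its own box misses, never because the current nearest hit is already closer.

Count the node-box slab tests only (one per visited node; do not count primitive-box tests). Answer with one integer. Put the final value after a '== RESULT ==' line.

Trace the traversal:
N0 x:[20,40] y:[2,46] z:[79/3,41] -> hit [79/3,40], descend [20, 29]
  N20 x:[20,40] y:[2,27] z:[31,39] -> miss, prune
  N29 x:[20,35] y:[23,46] z:[79/3,41] -> hit [79/3,35], descend [6, 8]
    N6 x:[27,35] y:[25,46] z:[79/3,31] -> hit [27,31], descend [11, 21]
      N11 x:[27,35] y:[25,33] z:[79/3,31] -> hit [27,31], descend [19, 25]
        N19 x:[27,59/2] y:[28,33] z:[79/3,85/3] -> hit [28,85/3] leaf, test {P13@t=28}
        N25 x:[65/2,35] y:[25,28] z:[29,31] -> miss, prune
      N21 x:[29,65/2] y:[34,46] z:[27,91/3] -> miss, prune
    N8 x:[20,28] y:[23,37] z:[34,41] -> miss, prune

9 AABB tests over nodes [0, 20, 29, 6, 11, 19, 25, 21, 8]; 1 leaf entered; closest P13.

== RESULT ==
9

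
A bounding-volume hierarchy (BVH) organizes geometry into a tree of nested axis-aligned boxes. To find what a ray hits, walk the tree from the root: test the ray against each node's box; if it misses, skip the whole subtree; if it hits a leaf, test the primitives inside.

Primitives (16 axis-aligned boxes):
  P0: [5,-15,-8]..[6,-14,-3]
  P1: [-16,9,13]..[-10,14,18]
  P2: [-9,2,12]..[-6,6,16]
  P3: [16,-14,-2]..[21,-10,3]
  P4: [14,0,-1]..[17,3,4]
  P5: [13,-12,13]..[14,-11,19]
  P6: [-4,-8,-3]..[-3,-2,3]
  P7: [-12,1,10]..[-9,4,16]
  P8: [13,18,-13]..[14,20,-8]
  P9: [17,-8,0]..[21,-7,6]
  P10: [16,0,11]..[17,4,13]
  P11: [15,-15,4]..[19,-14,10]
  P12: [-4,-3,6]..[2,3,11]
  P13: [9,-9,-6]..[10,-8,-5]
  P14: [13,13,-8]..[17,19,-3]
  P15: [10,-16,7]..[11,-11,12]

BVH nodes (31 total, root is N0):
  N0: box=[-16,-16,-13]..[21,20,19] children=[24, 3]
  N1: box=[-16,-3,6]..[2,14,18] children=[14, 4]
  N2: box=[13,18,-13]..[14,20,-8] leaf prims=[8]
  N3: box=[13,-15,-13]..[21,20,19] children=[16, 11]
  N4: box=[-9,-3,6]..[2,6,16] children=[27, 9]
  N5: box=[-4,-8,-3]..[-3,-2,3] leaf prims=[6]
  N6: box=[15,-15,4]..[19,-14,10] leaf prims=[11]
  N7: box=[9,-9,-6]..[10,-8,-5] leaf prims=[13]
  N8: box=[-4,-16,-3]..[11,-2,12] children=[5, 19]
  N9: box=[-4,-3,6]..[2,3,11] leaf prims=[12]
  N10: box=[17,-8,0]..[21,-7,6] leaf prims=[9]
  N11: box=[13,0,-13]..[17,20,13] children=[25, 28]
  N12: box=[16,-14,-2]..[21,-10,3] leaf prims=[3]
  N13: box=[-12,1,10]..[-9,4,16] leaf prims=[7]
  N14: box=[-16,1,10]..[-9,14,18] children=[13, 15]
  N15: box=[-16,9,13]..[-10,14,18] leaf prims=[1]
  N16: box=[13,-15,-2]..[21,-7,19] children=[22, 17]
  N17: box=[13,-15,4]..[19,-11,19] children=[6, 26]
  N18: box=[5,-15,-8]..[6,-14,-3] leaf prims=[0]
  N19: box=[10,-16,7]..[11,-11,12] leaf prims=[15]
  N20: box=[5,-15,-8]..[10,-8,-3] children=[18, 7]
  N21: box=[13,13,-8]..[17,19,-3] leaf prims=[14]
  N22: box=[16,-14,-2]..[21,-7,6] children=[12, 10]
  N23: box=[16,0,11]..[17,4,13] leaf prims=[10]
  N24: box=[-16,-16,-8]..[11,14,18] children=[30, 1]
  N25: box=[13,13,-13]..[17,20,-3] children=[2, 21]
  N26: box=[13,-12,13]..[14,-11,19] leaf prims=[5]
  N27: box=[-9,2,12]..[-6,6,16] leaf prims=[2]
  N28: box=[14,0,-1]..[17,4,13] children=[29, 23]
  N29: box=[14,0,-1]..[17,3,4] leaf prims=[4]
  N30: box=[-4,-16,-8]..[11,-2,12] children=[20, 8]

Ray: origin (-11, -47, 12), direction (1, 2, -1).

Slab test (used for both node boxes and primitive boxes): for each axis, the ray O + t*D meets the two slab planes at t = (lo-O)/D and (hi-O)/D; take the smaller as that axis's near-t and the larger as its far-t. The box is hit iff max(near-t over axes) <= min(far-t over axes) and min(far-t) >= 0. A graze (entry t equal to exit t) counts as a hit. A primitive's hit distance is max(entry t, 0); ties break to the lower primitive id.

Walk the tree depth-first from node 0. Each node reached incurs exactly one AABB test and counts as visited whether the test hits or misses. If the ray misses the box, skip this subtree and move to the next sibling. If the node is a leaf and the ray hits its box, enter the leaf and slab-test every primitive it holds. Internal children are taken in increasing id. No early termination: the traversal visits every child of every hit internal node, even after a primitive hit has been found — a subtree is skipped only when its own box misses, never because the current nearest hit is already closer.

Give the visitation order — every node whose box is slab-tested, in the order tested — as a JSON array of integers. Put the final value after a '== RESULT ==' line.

Traverse from the root:
N0 x:[-5,32] y:[31/2,67/2] z:[-7,25] -> hit [31/2,25], descend [3, 24]
  N3 x:[24,32] y:[16,67/2] z:[-7,25] -> hit [24,25], descend [11, 16]
    N11 x:[24,28] y:[47/2,67/2] z:[-1,25] -> hit [24,25], descend [25, 28]
      N25 x:[24,28] y:[30,67/2] z:[15,25] -> miss, prune
      N28 x:[25,28] y:[47/2,51/2] z:[-1,13] -> miss, prune
    N16 x:[24,32] y:[16,20] z:[-7,14] -> miss, prune
  N24 x:[-5,22] y:[31/2,61/2] z:[-6,20] -> hit [31/2,20], descend [1, 30]
    N1 x:[-5,13] y:[22,61/2] z:[-6,6] -> miss, prune
    N30 x:[7,22] y:[31/2,45/2] z:[0,20] -> hit [31/2,20], descend [8, 20]
      N8 x:[7,22] y:[31/2,45/2] z:[0,15] -> miss, prune
      N20 x:[16,21] y:[16,39/2] z:[15,20] -> hit [16,39/2], descend [7, 18]
        N7 x:[20,21] y:[19,39/2] z:[17,18] -> miss, prune
        N18 x:[16,17] y:[16,33/2] z:[15,20] -> hit [16,33/2] leaf, test {P0@t=16}

13 AABB tests over nodes [0, 3, 11, 25, 28, 16, 24, 1, 30, 8, 20, 7, 18]; 1 leaf entered; closest P0.

== RESULT ==
[0, 3, 11, 25, 28, 16, 24, 1, 30, 8, 20, 7, 18]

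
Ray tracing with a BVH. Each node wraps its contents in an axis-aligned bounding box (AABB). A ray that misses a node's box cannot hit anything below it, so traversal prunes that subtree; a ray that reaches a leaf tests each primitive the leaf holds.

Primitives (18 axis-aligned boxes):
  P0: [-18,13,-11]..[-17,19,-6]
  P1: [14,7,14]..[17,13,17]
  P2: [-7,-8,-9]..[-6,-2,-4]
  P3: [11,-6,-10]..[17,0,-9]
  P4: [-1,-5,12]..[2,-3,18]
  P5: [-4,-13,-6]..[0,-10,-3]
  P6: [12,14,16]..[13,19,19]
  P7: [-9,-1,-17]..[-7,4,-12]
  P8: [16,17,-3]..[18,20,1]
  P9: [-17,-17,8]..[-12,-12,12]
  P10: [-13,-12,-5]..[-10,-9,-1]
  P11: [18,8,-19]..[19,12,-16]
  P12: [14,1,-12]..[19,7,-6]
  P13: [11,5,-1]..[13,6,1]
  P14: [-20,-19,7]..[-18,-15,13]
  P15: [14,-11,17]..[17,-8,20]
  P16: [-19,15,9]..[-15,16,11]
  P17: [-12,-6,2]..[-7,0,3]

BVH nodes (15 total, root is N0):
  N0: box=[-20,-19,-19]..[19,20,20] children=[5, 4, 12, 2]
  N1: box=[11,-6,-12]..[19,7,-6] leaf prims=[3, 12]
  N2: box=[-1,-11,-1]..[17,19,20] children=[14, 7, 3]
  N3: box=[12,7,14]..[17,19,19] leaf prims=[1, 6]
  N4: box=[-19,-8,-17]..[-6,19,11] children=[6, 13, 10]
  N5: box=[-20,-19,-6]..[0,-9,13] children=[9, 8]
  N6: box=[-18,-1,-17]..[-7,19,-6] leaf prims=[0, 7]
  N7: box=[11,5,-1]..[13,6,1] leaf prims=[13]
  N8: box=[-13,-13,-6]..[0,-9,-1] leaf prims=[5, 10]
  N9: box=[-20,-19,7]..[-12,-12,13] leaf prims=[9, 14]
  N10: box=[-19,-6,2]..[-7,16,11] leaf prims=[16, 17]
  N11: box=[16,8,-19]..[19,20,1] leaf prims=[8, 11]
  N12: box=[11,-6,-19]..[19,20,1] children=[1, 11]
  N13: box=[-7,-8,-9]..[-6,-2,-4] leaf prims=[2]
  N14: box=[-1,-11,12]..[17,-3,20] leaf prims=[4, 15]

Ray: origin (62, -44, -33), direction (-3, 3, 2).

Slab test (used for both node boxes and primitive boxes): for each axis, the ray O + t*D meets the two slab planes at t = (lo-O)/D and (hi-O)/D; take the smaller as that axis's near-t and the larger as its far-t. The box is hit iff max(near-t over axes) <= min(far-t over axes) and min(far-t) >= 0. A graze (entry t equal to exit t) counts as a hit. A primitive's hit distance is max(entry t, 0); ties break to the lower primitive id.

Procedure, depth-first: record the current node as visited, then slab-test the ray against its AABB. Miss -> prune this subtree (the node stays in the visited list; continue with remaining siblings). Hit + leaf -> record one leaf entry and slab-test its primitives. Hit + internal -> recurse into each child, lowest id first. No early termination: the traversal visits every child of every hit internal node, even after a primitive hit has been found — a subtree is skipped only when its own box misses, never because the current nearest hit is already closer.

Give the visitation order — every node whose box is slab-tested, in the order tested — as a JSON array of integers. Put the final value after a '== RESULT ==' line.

Walk:
N0 x:[43/3,82/3] y:[25/3,64/3] z:[7,53/2] -> hit [43/3,64/3], descend [2, 4, 5, 12]
  N2 x:[15,21] y:[11,21] z:[16,53/2] -> hit [16,21], descend [3, 7, 14]
    N3 x:[15,50/3] y:[17,21] z:[47/2,26] -> miss, prune
    N7 x:[49/3,17] y:[49/3,50/3] z:[16,17] -> hit [49/3,50/3] leaf, test {P13@t=49/3}
    N14 x:[15,21] y:[11,41/3] z:[45/2,53/2] -> miss, prune
  N4 x:[68/3,27] y:[12,21] z:[8,22] -> miss, prune
  N5 x:[62/3,82/3] y:[25/3,35/3] z:[27/2,23] -> miss, prune
  N12 x:[43/3,17] y:[38/3,64/3] z:[7,17] -> hit [43/3,17], descend [1, 11]
    N1 x:[43/3,17] y:[38/3,17] z:[21/2,27/2] -> miss, prune
    N11 x:[43/3,46/3] y:[52/3,64/3] z:[7,17] -> miss, prune

order=[0, 2, 3, 7, 14, 4, 5, 12, 1, 11]  |boxes|=10  |leaves|=1  hit=P13

== RESULT ==
[0, 2, 3, 7, 14, 4, 5, 12, 1, 11]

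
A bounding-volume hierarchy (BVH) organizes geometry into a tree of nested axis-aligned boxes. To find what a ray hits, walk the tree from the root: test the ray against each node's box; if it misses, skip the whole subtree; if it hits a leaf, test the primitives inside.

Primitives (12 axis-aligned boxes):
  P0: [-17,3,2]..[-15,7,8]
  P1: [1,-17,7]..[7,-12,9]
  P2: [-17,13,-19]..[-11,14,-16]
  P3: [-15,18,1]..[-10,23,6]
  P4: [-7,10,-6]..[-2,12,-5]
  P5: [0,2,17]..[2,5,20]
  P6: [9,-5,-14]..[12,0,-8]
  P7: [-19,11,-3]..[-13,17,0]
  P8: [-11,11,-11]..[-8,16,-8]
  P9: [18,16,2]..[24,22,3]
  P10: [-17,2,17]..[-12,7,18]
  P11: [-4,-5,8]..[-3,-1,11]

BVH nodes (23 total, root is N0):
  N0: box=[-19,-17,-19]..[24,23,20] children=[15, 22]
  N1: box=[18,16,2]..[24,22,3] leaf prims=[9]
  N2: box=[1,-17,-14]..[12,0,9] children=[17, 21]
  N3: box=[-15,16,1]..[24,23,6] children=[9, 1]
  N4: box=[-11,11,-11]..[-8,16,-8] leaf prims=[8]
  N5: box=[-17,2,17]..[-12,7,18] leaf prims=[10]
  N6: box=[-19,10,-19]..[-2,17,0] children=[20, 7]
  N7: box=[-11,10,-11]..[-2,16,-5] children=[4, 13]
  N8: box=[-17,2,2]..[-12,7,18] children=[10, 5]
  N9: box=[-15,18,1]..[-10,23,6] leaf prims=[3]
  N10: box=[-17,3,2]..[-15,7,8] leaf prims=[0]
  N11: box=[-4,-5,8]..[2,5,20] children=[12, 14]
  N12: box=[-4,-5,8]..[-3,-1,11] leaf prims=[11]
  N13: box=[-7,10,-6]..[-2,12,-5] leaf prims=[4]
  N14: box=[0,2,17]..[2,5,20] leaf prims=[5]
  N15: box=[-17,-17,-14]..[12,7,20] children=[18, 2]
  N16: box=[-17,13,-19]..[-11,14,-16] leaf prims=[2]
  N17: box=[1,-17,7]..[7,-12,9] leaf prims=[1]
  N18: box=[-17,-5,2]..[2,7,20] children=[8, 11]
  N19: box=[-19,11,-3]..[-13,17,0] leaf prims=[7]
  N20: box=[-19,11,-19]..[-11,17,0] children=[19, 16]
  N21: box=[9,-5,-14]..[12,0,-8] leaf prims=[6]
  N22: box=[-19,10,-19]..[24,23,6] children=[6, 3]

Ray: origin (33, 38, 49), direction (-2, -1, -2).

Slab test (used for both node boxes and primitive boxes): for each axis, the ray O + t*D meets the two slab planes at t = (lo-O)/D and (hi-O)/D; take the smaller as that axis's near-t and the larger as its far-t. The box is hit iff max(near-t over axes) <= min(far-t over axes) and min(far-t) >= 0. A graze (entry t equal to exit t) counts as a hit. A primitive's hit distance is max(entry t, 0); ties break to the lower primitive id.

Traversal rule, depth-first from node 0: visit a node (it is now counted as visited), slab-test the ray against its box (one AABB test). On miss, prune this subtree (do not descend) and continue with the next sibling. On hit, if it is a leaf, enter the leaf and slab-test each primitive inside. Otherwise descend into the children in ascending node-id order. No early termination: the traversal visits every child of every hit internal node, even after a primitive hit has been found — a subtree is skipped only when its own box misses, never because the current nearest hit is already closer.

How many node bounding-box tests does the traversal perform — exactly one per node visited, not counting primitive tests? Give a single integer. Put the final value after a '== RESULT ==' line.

Traverse from the root:
N0 x:[9/2,26] y:[15,55] z:[29/2,34] -> hit [15,26], descend [15, 22]
  N15 x:[21/2,25] y:[31,55] z:[29/2,63/2] -> miss, prune
  N22 x:[9/2,26] y:[15,28] z:[43/2,34] -> hit [43/2,26], descend [3, 6]
    N3 x:[9/2,24] y:[15,22] z:[43/2,24] -> hit [43/2,22], descend [1, 9]
      N1 x:[9/2,15/2] y:[16,22] z:[23,47/2] -> miss, prune
      N9 x:[43/2,24] y:[15,20] z:[43/2,24] -> miss, prune
    N6 x:[35/2,26] y:[21,28] z:[49/2,34] -> hit [49/2,26], descend [7, 20]
      N7 x:[35/2,22] y:[22,28] z:[27,30] -> miss, prune
      N20 x:[22,26] y:[21,27] z:[49/2,34] -> hit [49/2,26], descend [16, 19]
        N16 x:[22,25] y:[24,25] z:[65/2,34] -> miss, prune
        N19 x:[23,26] y:[21,27] z:[49/2,26] -> hit [49/2,26] leaf, test {P7@t=49/2}

order=[0, 15, 22, 3, 1, 9, 6, 7, 20, 16, 19]  |boxes|=11  |leaves|=1  hit=P7

== RESULT ==
11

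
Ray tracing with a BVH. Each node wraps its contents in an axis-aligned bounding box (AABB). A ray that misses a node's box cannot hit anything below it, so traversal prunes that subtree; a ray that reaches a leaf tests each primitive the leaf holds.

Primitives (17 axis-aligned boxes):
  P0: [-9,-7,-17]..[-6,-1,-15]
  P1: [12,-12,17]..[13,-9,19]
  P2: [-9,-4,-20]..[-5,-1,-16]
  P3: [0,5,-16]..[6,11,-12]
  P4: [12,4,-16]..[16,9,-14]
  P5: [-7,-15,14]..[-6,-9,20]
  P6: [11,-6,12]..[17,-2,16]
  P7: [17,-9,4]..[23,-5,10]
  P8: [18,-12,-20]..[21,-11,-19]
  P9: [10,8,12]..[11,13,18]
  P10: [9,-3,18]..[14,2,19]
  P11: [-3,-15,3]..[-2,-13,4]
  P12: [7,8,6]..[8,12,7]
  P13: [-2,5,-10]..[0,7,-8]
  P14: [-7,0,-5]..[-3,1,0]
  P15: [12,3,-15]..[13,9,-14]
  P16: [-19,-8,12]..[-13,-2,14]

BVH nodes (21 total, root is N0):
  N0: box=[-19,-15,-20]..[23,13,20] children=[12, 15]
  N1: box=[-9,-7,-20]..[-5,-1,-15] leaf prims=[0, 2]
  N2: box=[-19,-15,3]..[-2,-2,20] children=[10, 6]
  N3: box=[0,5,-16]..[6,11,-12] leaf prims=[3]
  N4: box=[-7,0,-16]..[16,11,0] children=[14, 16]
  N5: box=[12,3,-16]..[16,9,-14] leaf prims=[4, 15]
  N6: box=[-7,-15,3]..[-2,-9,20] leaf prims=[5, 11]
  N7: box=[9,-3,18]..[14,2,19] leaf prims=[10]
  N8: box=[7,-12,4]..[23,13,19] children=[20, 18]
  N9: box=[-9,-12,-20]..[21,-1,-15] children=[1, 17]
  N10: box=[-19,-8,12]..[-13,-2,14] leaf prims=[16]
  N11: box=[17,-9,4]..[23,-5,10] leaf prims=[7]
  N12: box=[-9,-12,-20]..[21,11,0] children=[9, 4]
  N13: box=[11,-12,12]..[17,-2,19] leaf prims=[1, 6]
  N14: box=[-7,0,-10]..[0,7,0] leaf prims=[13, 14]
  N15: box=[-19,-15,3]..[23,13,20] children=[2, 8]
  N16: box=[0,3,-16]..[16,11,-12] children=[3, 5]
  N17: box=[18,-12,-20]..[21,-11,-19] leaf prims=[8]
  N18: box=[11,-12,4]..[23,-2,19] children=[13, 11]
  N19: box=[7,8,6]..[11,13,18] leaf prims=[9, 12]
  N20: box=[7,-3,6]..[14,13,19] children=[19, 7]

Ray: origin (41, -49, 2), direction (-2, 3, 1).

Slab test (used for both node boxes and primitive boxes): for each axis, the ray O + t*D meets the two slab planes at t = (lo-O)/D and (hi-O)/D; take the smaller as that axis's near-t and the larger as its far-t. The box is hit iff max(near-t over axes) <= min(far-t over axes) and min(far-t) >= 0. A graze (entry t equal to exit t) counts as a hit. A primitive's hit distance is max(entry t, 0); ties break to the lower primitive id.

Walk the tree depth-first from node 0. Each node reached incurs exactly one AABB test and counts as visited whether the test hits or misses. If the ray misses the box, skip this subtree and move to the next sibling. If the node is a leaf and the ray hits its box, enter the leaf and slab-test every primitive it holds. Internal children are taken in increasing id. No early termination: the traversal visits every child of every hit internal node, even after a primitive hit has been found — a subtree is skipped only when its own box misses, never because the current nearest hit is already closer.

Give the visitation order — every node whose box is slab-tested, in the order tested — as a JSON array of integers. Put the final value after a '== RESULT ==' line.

Traverse from the root:
N0 x:[9,30] y:[34/3,62/3] z:[-22,18] -> hit [34/3,18], descend [12, 15]
  N12 x:[10,25] y:[37/3,20] z:[-22,-2] -> miss, prune
  N15 x:[9,30] y:[34/3,62/3] z:[1,18] -> hit [34/3,18], descend [2, 8]
    N2 x:[43/2,30] y:[34/3,47/3] z:[1,18] -> miss, prune
    N8 x:[9,17] y:[37/3,62/3] z:[2,17] -> hit [37/3,17], descend [18, 20]
      N18 x:[9,15] y:[37/3,47/3] z:[2,17] -> hit [37/3,15], descend [11, 13]
        N11 x:[9,12] y:[40/3,44/3] z:[2,8] -> miss, prune
        N13 x:[12,15] y:[37/3,47/3] z:[10,17] -> hit [37/3,15] leaf, test {P1(miss), P6(miss)}
      N20 x:[27/2,17] y:[46/3,62/3] z:[4,17] -> hit [46/3,17], descend [7, 19]
        N7 x:[27/2,16] y:[46/3,17] z:[16,17] -> hit [16,16] leaf, test {P10@t=16}
        N19 x:[15,17] y:[19,62/3] z:[4,16] -> miss, prune

Visited [0, 12, 15, 2, 8, 18, 11, 13, 20, 7, 19]. Tests: 11 box, 2 leaf. Nearest: P10.

== RESULT ==
[0, 12, 15, 2, 8, 18, 11, 13, 20, 7, 19]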